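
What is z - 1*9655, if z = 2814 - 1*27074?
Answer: -33915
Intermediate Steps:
z = -24260 (z = 2814 - 27074 = -24260)
z - 1*9655 = -24260 - 1*9655 = -24260 - 9655 = -33915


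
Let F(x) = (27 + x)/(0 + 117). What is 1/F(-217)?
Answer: -117/190 ≈ -0.61579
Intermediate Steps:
F(x) = 3/13 + x/117 (F(x) = (27 + x)/117 = (27 + x)*(1/117) = 3/13 + x/117)
1/F(-217) = 1/(3/13 + (1/117)*(-217)) = 1/(3/13 - 217/117) = 1/(-190/117) = -117/190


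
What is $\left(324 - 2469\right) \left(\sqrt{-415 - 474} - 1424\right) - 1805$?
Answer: $3052675 - 2145 i \sqrt{889} \approx 3.0527 \cdot 10^{6} - 63956.0 i$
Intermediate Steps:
$\left(324 - 2469\right) \left(\sqrt{-415 - 474} - 1424\right) - 1805 = - 2145 \left(\sqrt{-889} - 1424\right) - 1805 = - 2145 \left(i \sqrt{889} - 1424\right) - 1805 = - 2145 \left(-1424 + i \sqrt{889}\right) - 1805 = \left(3054480 - 2145 i \sqrt{889}\right) - 1805 = 3052675 - 2145 i \sqrt{889}$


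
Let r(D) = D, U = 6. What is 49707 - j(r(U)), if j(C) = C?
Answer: 49701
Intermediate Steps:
49707 - j(r(U)) = 49707 - 1*6 = 49707 - 6 = 49701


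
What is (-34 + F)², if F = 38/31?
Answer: 1032256/961 ≈ 1074.1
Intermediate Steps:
F = 38/31 (F = 38*(1/31) = 38/31 ≈ 1.2258)
(-34 + F)² = (-34 + 38/31)² = (-1016/31)² = 1032256/961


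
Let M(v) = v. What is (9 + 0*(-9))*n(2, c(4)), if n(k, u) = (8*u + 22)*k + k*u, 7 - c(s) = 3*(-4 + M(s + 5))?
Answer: -900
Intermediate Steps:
c(s) = 4 - 3*s (c(s) = 7 - 3*(-4 + (s + 5)) = 7 - 3*(-4 + (5 + s)) = 7 - 3*(1 + s) = 7 - (3 + 3*s) = 7 + (-3 - 3*s) = 4 - 3*s)
n(k, u) = k*u + k*(22 + 8*u) (n(k, u) = (22 + 8*u)*k + k*u = k*(22 + 8*u) + k*u = k*u + k*(22 + 8*u))
(9 + 0*(-9))*n(2, c(4)) = (9 + 0*(-9))*(2*(22 + 9*(4 - 3*4))) = (9 + 0)*(2*(22 + 9*(4 - 12))) = 9*(2*(22 + 9*(-8))) = 9*(2*(22 - 72)) = 9*(2*(-50)) = 9*(-100) = -900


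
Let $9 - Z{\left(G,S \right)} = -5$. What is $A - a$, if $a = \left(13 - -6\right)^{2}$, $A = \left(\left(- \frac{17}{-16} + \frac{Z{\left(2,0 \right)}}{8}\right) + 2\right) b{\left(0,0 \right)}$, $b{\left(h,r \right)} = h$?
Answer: $-361$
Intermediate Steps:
$Z{\left(G,S \right)} = 14$ ($Z{\left(G,S \right)} = 9 - -5 = 9 + 5 = 14$)
$A = 0$ ($A = \left(\left(- \frac{17}{-16} + \frac{14}{8}\right) + 2\right) 0 = \left(\left(\left(-17\right) \left(- \frac{1}{16}\right) + 14 \cdot \frac{1}{8}\right) + 2\right) 0 = \left(\left(\frac{17}{16} + \frac{7}{4}\right) + 2\right) 0 = \left(\frac{45}{16} + 2\right) 0 = \frac{77}{16} \cdot 0 = 0$)
$a = 361$ ($a = \left(13 + 6\right)^{2} = 19^{2} = 361$)
$A - a = 0 - 361 = -361$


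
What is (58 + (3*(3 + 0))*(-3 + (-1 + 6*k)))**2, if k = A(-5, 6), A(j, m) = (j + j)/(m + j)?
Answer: 268324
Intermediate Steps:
A(j, m) = 2*j/(j + m) (A(j, m) = (2*j)/(j + m) = 2*j/(j + m))
k = -10 (k = 2*(-5)/(-5 + 6) = 2*(-5)/1 = 2*(-5)*1 = -10)
(58 + (3*(3 + 0))*(-3 + (-1 + 6*k)))**2 = (58 + (3*(3 + 0))*(-3 + (-1 + 6*(-10))))**2 = (58 + (3*3)*(-3 + (-1 - 60)))**2 = (58 + 9*(-3 - 61))**2 = (58 + 9*(-64))**2 = (58 - 576)**2 = (-518)**2 = 268324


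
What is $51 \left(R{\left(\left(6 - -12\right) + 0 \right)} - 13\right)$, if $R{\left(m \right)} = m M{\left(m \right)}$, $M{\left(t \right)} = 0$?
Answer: $-663$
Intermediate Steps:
$R{\left(m \right)} = 0$ ($R{\left(m \right)} = m 0 = 0$)
$51 \left(R{\left(\left(6 - -12\right) + 0 \right)} - 13\right) = 51 \left(0 - 13\right) = 51 \left(-13\right) = -663$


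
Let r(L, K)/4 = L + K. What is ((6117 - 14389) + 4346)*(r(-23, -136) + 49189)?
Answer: -190619078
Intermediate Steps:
r(L, K) = 4*K + 4*L (r(L, K) = 4*(L + K) = 4*(K + L) = 4*K + 4*L)
((6117 - 14389) + 4346)*(r(-23, -136) + 49189) = ((6117 - 14389) + 4346)*((4*(-136) + 4*(-23)) + 49189) = (-8272 + 4346)*((-544 - 92) + 49189) = -3926*(-636 + 49189) = -3926*48553 = -190619078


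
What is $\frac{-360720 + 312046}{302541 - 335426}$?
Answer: $\frac{48674}{32885} \approx 1.4801$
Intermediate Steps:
$\frac{-360720 + 312046}{302541 - 335426} = - \frac{48674}{-32885} = \left(-48674\right) \left(- \frac{1}{32885}\right) = \frac{48674}{32885}$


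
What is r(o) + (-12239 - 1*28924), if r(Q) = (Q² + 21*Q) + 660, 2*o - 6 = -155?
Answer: -146069/4 ≈ -36517.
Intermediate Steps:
o = -149/2 (o = 3 + (½)*(-155) = 3 - 155/2 = -149/2 ≈ -74.500)
r(Q) = 660 + Q² + 21*Q
r(o) + (-12239 - 1*28924) = (660 + (-149/2)² + 21*(-149/2)) + (-12239 - 1*28924) = (660 + 22201/4 - 3129/2) + (-12239 - 28924) = 18583/4 - 41163 = -146069/4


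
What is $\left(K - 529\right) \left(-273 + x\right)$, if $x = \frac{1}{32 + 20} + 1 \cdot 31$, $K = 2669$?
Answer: $- \frac{6731905}{13} \approx -5.1784 \cdot 10^{5}$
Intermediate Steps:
$x = \frac{1613}{52}$ ($x = \frac{1}{52} + 31 = \frac{1613}{52} \approx 31.019$)
$\left(K - 529\right) \left(-273 + x\right) = \left(2669 - 529\right) \left(-273 + \frac{1613}{52}\right) = 2140 \left(- \frac{12583}{52}\right) = - \frac{6731905}{13}$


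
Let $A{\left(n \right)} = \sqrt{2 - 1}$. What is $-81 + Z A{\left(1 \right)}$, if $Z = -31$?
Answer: $-112$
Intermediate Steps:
$A{\left(n \right)} = 1$ ($A{\left(n \right)} = \sqrt{1} = 1$)
$-81 + Z A{\left(1 \right)} = -81 - 31 = -112$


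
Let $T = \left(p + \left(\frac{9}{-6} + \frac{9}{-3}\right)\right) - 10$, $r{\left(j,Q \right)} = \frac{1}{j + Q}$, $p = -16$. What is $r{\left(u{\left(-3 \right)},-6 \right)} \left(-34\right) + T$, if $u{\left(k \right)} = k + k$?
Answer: $- \frac{83}{3} \approx -27.667$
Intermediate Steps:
$u{\left(k \right)} = 2 k$
$r{\left(j,Q \right)} = \frac{1}{Q + j}$
$T = - \frac{61}{2}$ ($T = \left(-16 + \left(\frac{9}{-6} + \frac{9}{-3}\right)\right) - 10 = \left(-16 + \left(9 \left(- \frac{1}{6}\right) + 9 \left(- \frac{1}{3}\right)\right)\right) - 10 = \left(-16 - \frac{9}{2}\right) - 10 = - \frac{41}{2} - 10 = - \frac{61}{2} \approx -30.5$)
$r{\left(u{\left(-3 \right)},-6 \right)} \left(-34\right) + T = \frac{1}{-6 + 2 \left(-3\right)} \left(-34\right) - \frac{61}{2} = \frac{1}{-6 - 6} \left(-34\right) - \frac{61}{2} = \frac{1}{-12} \left(-34\right) - \frac{61}{2} = \left(- \frac{1}{12}\right) \left(-34\right) - \frac{61}{2} = \frac{17}{6} - \frac{61}{2} = - \frac{83}{3}$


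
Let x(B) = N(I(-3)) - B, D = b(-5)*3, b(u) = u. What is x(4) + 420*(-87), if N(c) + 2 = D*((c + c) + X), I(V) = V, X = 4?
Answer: -36516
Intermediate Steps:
D = -15 (D = -5*3 = -15)
N(c) = -62 - 30*c (N(c) = -2 - 15*((c + c) + 4) = -2 - 15*(2*c + 4) = -2 - 15*(4 + 2*c) = -2 + (-60 - 30*c) = -62 - 30*c)
x(B) = 28 - B (x(B) = (-62 - 30*(-3)) - B = (-62 + 90) - B = 28 - B)
x(4) + 420*(-87) = (28 - 1*4) + 420*(-87) = (28 - 4) - 36540 = 24 - 36540 = -36516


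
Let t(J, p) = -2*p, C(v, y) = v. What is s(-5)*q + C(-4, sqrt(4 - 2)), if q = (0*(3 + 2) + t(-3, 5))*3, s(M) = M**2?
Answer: -754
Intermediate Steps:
q = -30 (q = (0*(3 + 2) - 2*5)*3 = (0*5 - 10)*3 = (0 - 10)*3 = -10*3 = -30)
s(-5)*q + C(-4, sqrt(4 - 2)) = (-5)**2*(-30) - 4 = 25*(-30) - 4 = -750 - 4 = -754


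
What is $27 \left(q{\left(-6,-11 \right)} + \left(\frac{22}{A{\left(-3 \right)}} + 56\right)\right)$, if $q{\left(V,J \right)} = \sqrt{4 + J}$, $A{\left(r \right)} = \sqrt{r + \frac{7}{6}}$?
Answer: $1512 - 54 i \sqrt{66} + 27 i \sqrt{7} \approx 1512.0 - 367.26 i$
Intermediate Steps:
$A{\left(r \right)} = \sqrt{\frac{7}{6} + r}$ ($A{\left(r \right)} = \sqrt{r + 7 \cdot \frac{1}{6}} = \sqrt{r + \frac{7}{6}} = \sqrt{\frac{7}{6} + r}$)
$27 \left(q{\left(-6,-11 \right)} + \left(\frac{22}{A{\left(-3 \right)}} + 56\right)\right) = 27 \left(\sqrt{4 - 11} + \left(\frac{22}{\frac{1}{6} \sqrt{42 + 36 \left(-3\right)}} + 56\right)\right) = 27 \left(\sqrt{-7} + \left(\frac{22}{\frac{1}{6} \sqrt{42 - 108}} + 56\right)\right) = 27 \left(i \sqrt{7} + \left(\frac{22}{\frac{1}{6} \sqrt{-66}} + 56\right)\right) = 27 \left(i \sqrt{7} + \left(\frac{22}{\frac{1}{6} i \sqrt{66}} + 56\right)\right) = 27 \left(i \sqrt{7} + \left(22 \left(- \frac{i \sqrt{66}}{11}\right) + 56\right)\right) = 27 \left(i \sqrt{7} + \left(- 2 i \sqrt{66} + 56\right)\right) = 27 \left(i \sqrt{7} + \left(56 - 2 i \sqrt{66}\right)\right) = 27 \left(56 + i \sqrt{7} - 2 i \sqrt{66}\right) = 1512 - 54 i \sqrt{66} + 27 i \sqrt{7}$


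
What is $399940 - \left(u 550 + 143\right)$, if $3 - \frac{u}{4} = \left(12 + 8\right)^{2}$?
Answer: $1273197$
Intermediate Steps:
$u = -1588$ ($u = 12 - 4 \left(12 + 8\right)^{2} = 12 - 4 \cdot 20^{2} = 12 - 1600 = -1588$)
$399940 - \left(u 550 + 143\right) = 399940 - \left(\left(-1588\right) 550 + 143\right) = 399940 - \left(-873400 + 143\right) = 399940 - -873257 = 399940 + 873257 = 1273197$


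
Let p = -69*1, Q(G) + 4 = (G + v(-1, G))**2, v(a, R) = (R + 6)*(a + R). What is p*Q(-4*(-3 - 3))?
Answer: -35175648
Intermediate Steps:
v(a, R) = (6 + R)*(R + a)
Q(G) = -4 + (-6 + G**2 + 6*G)**2 (Q(G) = -4 + (G + (G**2 + 6*G + 6*(-1) + G*(-1)))**2 = -4 + (G + (G**2 + 6*G - 6 - G))**2 = -4 + (G + (-6 + G**2 + 5*G))**2 = -4 + (-6 + G**2 + 6*G)**2)
p = -69
p*Q(-4*(-3 - 3)) = -69*(-4 + (-6 + (-4*(-3 - 3))**2 + 6*(-4*(-3 - 3)))**2) = -69*(-4 + (-6 + (-4*(-6))**2 + 6*(-4*(-6)))**2) = -69*(-4 + (-6 + 24**2 + 6*24)**2) = -69*(-4 + (-6 + 576 + 144)**2) = -69*(-4 + 714**2) = -69*(-4 + 509796) = -69*509792 = -35175648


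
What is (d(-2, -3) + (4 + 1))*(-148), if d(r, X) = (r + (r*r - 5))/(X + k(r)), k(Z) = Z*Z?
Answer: -296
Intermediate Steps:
k(Z) = Z²
d(r, X) = (-5 + r + r²)/(X + r²) (d(r, X) = (r + (r*r - 5))/(X + r²) = (r + (r² - 5))/(X + r²) = (r + (-5 + r²))/(X + r²) = (-5 + r + r²)/(X + r²))
(d(-2, -3) + (4 + 1))*(-148) = ((-5 - 2 + (-2)²)/(-3 + (-2)²) + (4 + 1))*(-148) = ((-5 - 2 + 4)/(-3 + 4) + 5)*(-148) = (-3/1 + 5)*(-148) = (1*(-3) + 5)*(-148) = (-3 + 5)*(-148) = 2*(-148) = -296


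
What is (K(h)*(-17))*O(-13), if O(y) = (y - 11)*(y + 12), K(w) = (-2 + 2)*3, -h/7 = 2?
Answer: 0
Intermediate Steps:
h = -14 (h = -7*2 = -14)
K(w) = 0 (K(w) = 0*3 = 0)
O(y) = (-11 + y)*(12 + y)
(K(h)*(-17))*O(-13) = (0*(-17))*(-132 - 13 + (-13)²) = 0*(-132 - 13 + 169) = 0*24 = 0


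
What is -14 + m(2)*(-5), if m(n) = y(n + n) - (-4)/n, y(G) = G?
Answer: -44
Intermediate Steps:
m(n) = 2*n + 4/n (m(n) = (n + n) - (-4)/n = 2*n + 4/n)
-14 + m(2)*(-5) = -14 + (2*2 + 4/2)*(-5) = -14 + (4 + 4*(1/2))*(-5) = -14 + (4 + 2)*(-5) = -14 + 6*(-5) = -14 - 30 = -44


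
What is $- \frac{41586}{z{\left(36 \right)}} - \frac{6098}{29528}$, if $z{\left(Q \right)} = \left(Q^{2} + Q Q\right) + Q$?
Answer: $- \frac{51832373}{3233316} \approx -16.031$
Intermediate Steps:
$z{\left(Q \right)} = Q + 2 Q^{2}$ ($z{\left(Q \right)} = \left(Q^{2} + Q^{2}\right) + Q = 2 Q^{2} + Q = Q + 2 Q^{2}$)
$- \frac{41586}{z{\left(36 \right)}} - \frac{6098}{29528} = - \frac{41586}{36 \left(1 + 2 \cdot 36\right)} - \frac{6098}{29528} = - \frac{41586}{36 \left(1 + 72\right)} - \frac{3049}{14764} = - \frac{41586}{36 \cdot 73} - \frac{3049}{14764} = - \frac{41586}{2628} - \frac{3049}{14764} = \left(-41586\right) \frac{1}{2628} - \frac{3049}{14764} = - \frac{6931}{438} - \frac{3049}{14764} = - \frac{51832373}{3233316}$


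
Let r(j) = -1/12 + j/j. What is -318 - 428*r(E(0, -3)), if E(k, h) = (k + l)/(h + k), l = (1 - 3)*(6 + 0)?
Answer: -2131/3 ≈ -710.33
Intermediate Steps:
l = -12 (l = -2*6 = -12)
E(k, h) = (-12 + k)/(h + k) (E(k, h) = (k - 12)/(h + k) = (-12 + k)/(h + k))
r(j) = 11/12 (r(j) = -1*1/12 + 1 = -1/12 + 1 = 11/12)
-318 - 428*r(E(0, -3)) = -318 - 428*11/12 = -318 - 1177/3 = -2131/3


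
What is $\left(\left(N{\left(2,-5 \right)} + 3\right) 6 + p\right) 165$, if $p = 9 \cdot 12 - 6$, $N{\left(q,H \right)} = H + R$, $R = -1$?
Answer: $13860$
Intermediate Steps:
$N{\left(q,H \right)} = -1 + H$ ($N{\left(q,H \right)} = H - 1 = -1 + H$)
$p = 102$ ($p = 108 - 6 = 102$)
$\left(\left(N{\left(2,-5 \right)} + 3\right) 6 + p\right) 165 = \left(\left(\left(-1 - 5\right) + 3\right) 6 + 102\right) 165 = \left(\left(-6 + 3\right) 6 + 102\right) 165 = \left(\left(-3\right) 6 + 102\right) 165 = \left(-18 + 102\right) 165 = 84 \cdot 165 = 13860$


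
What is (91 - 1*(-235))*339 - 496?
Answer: 110018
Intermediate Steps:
(91 - 1*(-235))*339 - 496 = (91 + 235)*339 - 496 = 326*339 - 496 = 110514 - 496 = 110018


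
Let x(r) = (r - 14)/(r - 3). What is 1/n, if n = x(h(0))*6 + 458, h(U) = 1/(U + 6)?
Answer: 17/8284 ≈ 0.0020521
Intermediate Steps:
h(U) = 1/(6 + U)
x(r) = (-14 + r)/(-3 + r)
n = 8284/17 (n = ((-14 + 1/(6 + 0))/(-3 + 1/(6 + 0)))*6 + 458 = ((-14 + 1/6)/(-3 + 1/6))*6 + 458 = ((-14 + ⅙)/(-3 + ⅙))*6 + 458 = (-83/6/(-17/6))*6 + 458 = -6/17*(-83/6)*6 + 458 = (83/17)*6 + 458 = 498/17 + 458 = 8284/17 ≈ 487.29)
1/n = 1/(8284/17) = 17/8284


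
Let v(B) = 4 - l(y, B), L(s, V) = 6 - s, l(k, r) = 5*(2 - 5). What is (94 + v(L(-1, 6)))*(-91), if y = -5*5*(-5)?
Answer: -10283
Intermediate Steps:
y = 125 (y = -25*(-5) = 125)
l(k, r) = -15 (l(k, r) = 5*(-3) = -15)
v(B) = 19 (v(B) = 4 - 1*(-15) = 4 + 15 = 19)
(94 + v(L(-1, 6)))*(-91) = (94 + 19)*(-91) = 113*(-91) = -10283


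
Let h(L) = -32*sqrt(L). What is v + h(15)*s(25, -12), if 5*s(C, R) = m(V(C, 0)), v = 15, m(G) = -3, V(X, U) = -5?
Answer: 15 + 96*sqrt(15)/5 ≈ 89.361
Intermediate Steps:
s(C, R) = -3/5 (s(C, R) = (1/5)*(-3) = -3/5)
v + h(15)*s(25, -12) = 15 - 32*sqrt(15)*(-3/5) = 15 + 96*sqrt(15)/5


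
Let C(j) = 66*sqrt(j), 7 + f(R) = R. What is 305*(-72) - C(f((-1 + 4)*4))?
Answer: -21960 - 66*sqrt(5) ≈ -22108.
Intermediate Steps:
f(R) = -7 + R
305*(-72) - C(f((-1 + 4)*4)) = 305*(-72) - 66*sqrt(-7 + (-1 + 4)*4) = -21960 - 66*sqrt(-7 + 3*4) = -21960 - 66*sqrt(-7 + 12) = -21960 - 66*sqrt(5)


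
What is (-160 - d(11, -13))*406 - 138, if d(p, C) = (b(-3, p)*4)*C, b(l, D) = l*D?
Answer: -761794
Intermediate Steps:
b(l, D) = D*l
d(p, C) = -12*C*p (d(p, C) = ((p*(-3))*4)*C = (-3*p*4)*C = (-12*p)*C = -12*C*p)
(-160 - d(11, -13))*406 - 138 = (-160 - (-12)*(-13)*11)*406 - 138 = (-160 - 1*1716)*406 - 138 = (-160 - 1716)*406 - 138 = -1876*406 - 138 = -761656 - 138 = -761794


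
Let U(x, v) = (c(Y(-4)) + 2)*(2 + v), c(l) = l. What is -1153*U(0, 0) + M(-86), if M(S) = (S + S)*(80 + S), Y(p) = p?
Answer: 5644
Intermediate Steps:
M(S) = 2*S*(80 + S) (M(S) = (2*S)*(80 + S) = 2*S*(80 + S))
U(x, v) = -4 - 2*v (U(x, v) = (-4 + 2)*(2 + v) = -2*(2 + v) = -4 - 2*v)
-1153*U(0, 0) + M(-86) = -1153*(-4 - 2*0) + 2*(-86)*(80 - 86) = -1153*(-4 + 0) + 2*(-86)*(-6) = -1153*(-4) + 1032 = 4612 + 1032 = 5644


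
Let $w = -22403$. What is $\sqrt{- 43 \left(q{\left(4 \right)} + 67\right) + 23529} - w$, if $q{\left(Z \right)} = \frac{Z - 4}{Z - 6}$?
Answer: $22403 + 2 \sqrt{5162} \approx 22547.0$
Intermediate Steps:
$q{\left(Z \right)} = \frac{-4 + Z}{-6 + Z}$
$\sqrt{- 43 \left(q{\left(4 \right)} + 67\right) + 23529} - w = \sqrt{- 43 \left(\frac{-4 + 4}{-6 + 4} + 67\right) + 23529} - -22403 = \sqrt{- 43 \left(\frac{1}{-2} \cdot 0 + 67\right) + 23529} + 22403 = \sqrt{- 43 \left(\left(- \frac{1}{2}\right) 0 + 67\right) + 23529} + 22403 = \sqrt{- 43 \left(0 + 67\right) + 23529} + 22403 = \sqrt{\left(-43\right) 67 + 23529} + 22403 = \sqrt{-2881 + 23529} + 22403 = \sqrt{20648} + 22403 = 2 \sqrt{5162} + 22403 = 22403 + 2 \sqrt{5162}$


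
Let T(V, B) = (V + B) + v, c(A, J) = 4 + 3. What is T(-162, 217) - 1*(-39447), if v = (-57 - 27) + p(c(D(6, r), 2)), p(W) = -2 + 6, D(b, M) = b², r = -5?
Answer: 39422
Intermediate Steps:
c(A, J) = 7
p(W) = 4
v = -80 (v = (-57 - 27) + 4 = -84 + 4 = -80)
T(V, B) = -80 + B + V (T(V, B) = (V + B) - 80 = (B + V) - 80 = -80 + B + V)
T(-162, 217) - 1*(-39447) = (-80 + 217 - 162) - 1*(-39447) = -25 + 39447 = 39422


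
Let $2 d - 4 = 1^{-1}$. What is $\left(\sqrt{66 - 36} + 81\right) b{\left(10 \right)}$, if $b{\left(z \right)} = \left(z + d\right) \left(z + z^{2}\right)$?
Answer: $111375 + 1375 \sqrt{30} \approx 1.1891 \cdot 10^{5}$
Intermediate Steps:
$d = \frac{5}{2}$ ($d = 2 + \frac{1}{2 \cdot 1} = 2 + \frac{1}{2} \cdot 1 = 2 + \frac{1}{2} = \frac{5}{2} \approx 2.5$)
$b{\left(z \right)} = \left(\frac{5}{2} + z\right) \left(z + z^{2}\right)$ ($b{\left(z \right)} = \left(z + \frac{5}{2}\right) \left(z + z^{2}\right) = \left(\frac{5}{2} + z\right) \left(z + z^{2}\right)$)
$\left(\sqrt{66 - 36} + 81\right) b{\left(10 \right)} = \left(\sqrt{66 - 36} + 81\right) \frac{1}{2} \cdot 10 \left(5 + 2 \cdot 10^{2} + 7 \cdot 10\right) = \left(\sqrt{66 + \left(-37 + 1\right)} + 81\right) \frac{1}{2} \cdot 10 \left(5 + 2 \cdot 100 + 70\right) = \left(\sqrt{66 - 36} + 81\right) \frac{1}{2} \cdot 10 \left(5 + 200 + 70\right) = \left(\sqrt{30} + 81\right) \frac{1}{2} \cdot 10 \cdot 275 = \left(81 + \sqrt{30}\right) 1375 = 111375 + 1375 \sqrt{30}$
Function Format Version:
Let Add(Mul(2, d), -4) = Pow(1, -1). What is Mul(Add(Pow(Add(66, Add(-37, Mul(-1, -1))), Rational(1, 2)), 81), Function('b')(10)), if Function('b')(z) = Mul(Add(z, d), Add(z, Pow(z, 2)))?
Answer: Add(111375, Mul(1375, Pow(30, Rational(1, 2)))) ≈ 1.1891e+5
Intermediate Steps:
d = Rational(5, 2) (d = Add(2, Mul(Rational(1, 2), Pow(1, -1))) = Add(2, Mul(Rational(1, 2), 1)) = Add(2, Rational(1, 2)) = Rational(5, 2) ≈ 2.5000)
Function('b')(z) = Mul(Add(Rational(5, 2), z), Add(z, Pow(z, 2))) (Function('b')(z) = Mul(Add(z, Rational(5, 2)), Add(z, Pow(z, 2))) = Mul(Add(Rational(5, 2), z), Add(z, Pow(z, 2))))
Mul(Add(Pow(Add(66, Add(-37, Mul(-1, -1))), Rational(1, 2)), 81), Function('b')(10)) = Mul(Add(Pow(Add(66, Add(-37, Mul(-1, -1))), Rational(1, 2)), 81), Mul(Rational(1, 2), 10, Add(5, Mul(2, Pow(10, 2)), Mul(7, 10)))) = Mul(Add(Pow(Add(66, Add(-37, 1)), Rational(1, 2)), 81), Mul(Rational(1, 2), 10, Add(5, Mul(2, 100), 70))) = Mul(Add(Pow(Add(66, -36), Rational(1, 2)), 81), Mul(Rational(1, 2), 10, Add(5, 200, 70))) = Mul(Add(Pow(30, Rational(1, 2)), 81), Mul(Rational(1, 2), 10, 275)) = Mul(Add(81, Pow(30, Rational(1, 2))), 1375) = Add(111375, Mul(1375, Pow(30, Rational(1, 2))))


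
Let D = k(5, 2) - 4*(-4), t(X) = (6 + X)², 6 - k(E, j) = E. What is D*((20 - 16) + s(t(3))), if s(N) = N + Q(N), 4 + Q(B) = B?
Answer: 2754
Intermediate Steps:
k(E, j) = 6 - E
Q(B) = -4 + B
D = 17 (D = (6 - 1*5) - 4*(-4) = (6 - 5) + 16 = 1 + 16 = 17)
s(N) = -4 + 2*N (s(N) = N + (-4 + N) = -4 + 2*N)
D*((20 - 16) + s(t(3))) = 17*((20 - 16) + (-4 + 2*(6 + 3)²)) = 17*(4 + (-4 + 2*9²)) = 17*(4 + (-4 + 2*81)) = 17*(4 + (-4 + 162)) = 17*(4 + 158) = 17*162 = 2754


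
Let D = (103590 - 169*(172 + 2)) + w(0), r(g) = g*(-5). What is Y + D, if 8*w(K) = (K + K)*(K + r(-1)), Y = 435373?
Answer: 509557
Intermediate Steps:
r(g) = -5*g
w(K) = K*(5 + K)/4 (w(K) = ((K + K)*(K - 5*(-1)))/8 = ((2*K)*(K + 5))/8 = ((2*K)*(5 + K))/8 = (2*K*(5 + K))/8 = K*(5 + K)/4)
D = 74184 (D = (103590 - 169*(172 + 2)) + (¼)*0*(5 + 0) = (103590 - 169*174) + (¼)*0*5 = (103590 - 29406) + 0 = 74184 + 0 = 74184)
Y + D = 435373 + 74184 = 509557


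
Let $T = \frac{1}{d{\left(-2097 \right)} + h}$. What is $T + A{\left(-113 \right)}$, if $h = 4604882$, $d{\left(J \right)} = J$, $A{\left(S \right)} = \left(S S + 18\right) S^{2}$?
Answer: $\frac{751529860810356}{4602785} \approx 1.6328 \cdot 10^{8}$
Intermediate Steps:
$A{\left(S \right)} = S^{2} \left(18 + S^{2}\right)$ ($A{\left(S \right)} = \left(S^{2} + 18\right) S^{2} = \left(18 + S^{2}\right) S^{2} = S^{2} \left(18 + S^{2}\right)$)
$T = \frac{1}{4602785}$ ($T = \frac{1}{-2097 + 4604882} = \frac{1}{4602785} \approx 2.1726 \cdot 10^{-7}$)
$T + A{\left(-113 \right)} = \frac{1}{4602785} + \left(-113\right)^{2} \left(18 + \left(-113\right)^{2}\right) = \frac{1}{4602785} + 12769 \left(18 + 12769\right) = \frac{1}{4602785} + 12769 \cdot 12787 = \frac{1}{4602785} + 163277203 = \frac{751529860810356}{4602785}$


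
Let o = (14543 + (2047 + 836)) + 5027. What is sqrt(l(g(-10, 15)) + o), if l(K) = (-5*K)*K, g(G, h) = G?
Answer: sqrt(21953) ≈ 148.17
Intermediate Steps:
l(K) = -5*K**2
o = 22453 (o = (14543 + 2883) + 5027 = 17426 + 5027 = 22453)
sqrt(l(g(-10, 15)) + o) = sqrt(-5*(-10)**2 + 22453) = sqrt(-5*100 + 22453) = sqrt(-500 + 22453) = sqrt(21953)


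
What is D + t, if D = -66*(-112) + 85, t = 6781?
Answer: 14258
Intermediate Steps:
D = 7477 (D = 7392 + 85 = 7477)
D + t = 7477 + 6781 = 14258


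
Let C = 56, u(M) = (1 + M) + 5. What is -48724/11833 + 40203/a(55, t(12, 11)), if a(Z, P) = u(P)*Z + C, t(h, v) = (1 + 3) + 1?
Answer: 443515535/7821613 ≈ 56.704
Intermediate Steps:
t(h, v) = 5 (t(h, v) = 4 + 1 = 5)
u(M) = 6 + M
a(Z, P) = 56 + Z*(6 + P) (a(Z, P) = (6 + P)*Z + 56 = Z*(6 + P) + 56 = 56 + Z*(6 + P))
-48724/11833 + 40203/a(55, t(12, 11)) = -48724/11833 + 40203/(56 + 55*(6 + 5)) = -48724*1/11833 + 40203/(56 + 55*11) = -48724/11833 + 40203/(56 + 605) = -48724/11833 + 40203/661 = 443515535/7821613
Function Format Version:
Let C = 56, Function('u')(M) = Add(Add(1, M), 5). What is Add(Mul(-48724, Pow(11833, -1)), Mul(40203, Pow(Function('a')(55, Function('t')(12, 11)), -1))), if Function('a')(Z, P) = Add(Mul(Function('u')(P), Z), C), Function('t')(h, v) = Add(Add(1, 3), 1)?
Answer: Rational(443515535, 7821613) ≈ 56.704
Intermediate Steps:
Function('t')(h, v) = 5 (Function('t')(h, v) = Add(4, 1) = 5)
Function('u')(M) = Add(6, M)
Function('a')(Z, P) = Add(56, Mul(Z, Add(6, P))) (Function('a')(Z, P) = Add(Mul(Add(6, P), Z), 56) = Add(Mul(Z, Add(6, P)), 56) = Add(56, Mul(Z, Add(6, P))))
Add(Mul(-48724, Pow(11833, -1)), Mul(40203, Pow(Function('a')(55, Function('t')(12, 11)), -1))) = Add(Mul(-48724, Pow(11833, -1)), Mul(40203, Pow(Add(56, Mul(55, Add(6, 5))), -1))) = Add(Mul(-48724, Rational(1, 11833)), Mul(40203, Pow(Add(56, Mul(55, 11)), -1))) = Add(Rational(-48724, 11833), Mul(40203, Pow(Add(56, 605), -1))) = Add(Rational(-48724, 11833), Mul(40203, Pow(661, -1))) = Add(Rational(-48724, 11833), Mul(40203, Rational(1, 661))) = Add(Rational(-48724, 11833), Rational(40203, 661)) = Rational(443515535, 7821613)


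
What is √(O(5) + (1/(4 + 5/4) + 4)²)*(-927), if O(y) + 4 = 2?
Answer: -309*√6862/7 ≈ -3656.7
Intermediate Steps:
O(y) = -2 (O(y) = -4 + 2 = -2)
√(O(5) + (1/(4 + 5/4) + 4)²)*(-927) = √(-2 + (1/(4 + 5/4) + 4)²)*(-927) = √(-2 + (1/(21/4) + 4)²)*(-927) = √(-2 + (4/21 + 4)²)*(-927) = √(-2 + (88/21)²)*(-927) = √(-2 + 7744/441)*(-927) = √(6862/441)*(-927) = (√6862/21)*(-927) = -309*√6862/7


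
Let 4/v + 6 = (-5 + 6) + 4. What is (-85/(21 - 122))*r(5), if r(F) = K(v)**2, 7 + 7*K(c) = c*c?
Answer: 6885/4949 ≈ 1.3912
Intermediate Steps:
v = -4 (v = 4/(-6 + ((-5 + 6) + 4)) = 4/(-6 + (1 + 4)) = 4/(-6 + 5) = 4/(-1) = 4*(-1) = -4)
K(c) = -1 + c**2/7 (K(c) = -1 + (c*c)/7 = -1 + c**2/7)
r(F) = 81/49 (r(F) = (-1 + (1/7)*(-4)**2)**2 = (-1 + (1/7)*16)**2 = (-1 + 16/7)**2 = (9/7)**2 = 81/49)
(-85/(21 - 122))*r(5) = -85/(21 - 122)*(81/49) = -85/(-101)*(81/49) = -85*(-1/101)*(81/49) = (85/101)*(81/49) = 6885/4949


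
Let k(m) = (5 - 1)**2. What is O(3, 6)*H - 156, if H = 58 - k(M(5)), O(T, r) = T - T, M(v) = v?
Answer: -156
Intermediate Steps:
k(m) = 16 (k(m) = 4**2 = 16)
O(T, r) = 0
H = 42 (H = 58 - 1*16 = 58 - 16 = 42)
O(3, 6)*H - 156 = 0*42 - 156 = 0 - 156 = -156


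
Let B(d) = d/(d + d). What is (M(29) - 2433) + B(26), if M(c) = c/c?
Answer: -4863/2 ≈ -2431.5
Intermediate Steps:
B(d) = ½ (B(d) = d/((2*d)) = d*(1/(2*d)) = ½)
M(c) = 1
(M(29) - 2433) + B(26) = (1 - 2433) + ½ = -2432 + ½ = -4863/2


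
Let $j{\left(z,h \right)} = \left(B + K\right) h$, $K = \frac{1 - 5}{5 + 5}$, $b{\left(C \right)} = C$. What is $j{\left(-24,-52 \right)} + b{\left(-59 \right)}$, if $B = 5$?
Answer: $- \frac{1491}{5} \approx -298.2$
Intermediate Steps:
$K = - \frac{2}{5}$ ($K = - \frac{4}{10} = \left(-4\right) \frac{1}{10} = - \frac{2}{5} \approx -0.4$)
$j{\left(z,h \right)} = \frac{23 h}{5}$ ($j{\left(z,h \right)} = \left(5 - \frac{2}{5}\right) h = \frac{23 h}{5}$)
$j{\left(-24,-52 \right)} + b{\left(-59 \right)} = \frac{23}{5} \left(-52\right) - 59 = - \frac{1196}{5} - 59 = - \frac{1491}{5}$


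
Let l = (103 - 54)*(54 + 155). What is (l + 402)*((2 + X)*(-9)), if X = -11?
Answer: 862083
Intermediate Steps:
l = 10241 (l = 49*209 = 10241)
(l + 402)*((2 + X)*(-9)) = (10241 + 402)*((2 - 11)*(-9)) = 10643*(-9*(-9)) = 10643*81 = 862083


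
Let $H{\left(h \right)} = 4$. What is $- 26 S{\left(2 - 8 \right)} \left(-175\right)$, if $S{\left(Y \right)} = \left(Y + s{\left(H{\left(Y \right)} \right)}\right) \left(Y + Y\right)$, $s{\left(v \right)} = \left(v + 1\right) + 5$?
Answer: $-218400$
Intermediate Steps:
$s{\left(v \right)} = 6 + v$ ($s{\left(v \right)} = \left(1 + v\right) + 5 = 6 + v$)
$S{\left(Y \right)} = 2 Y \left(10 + Y\right)$ ($S{\left(Y \right)} = \left(Y + \left(6 + 4\right)\right) \left(Y + Y\right) = \left(Y + 10\right) 2 Y = \left(10 + Y\right) 2 Y = 2 Y \left(10 + Y\right)$)
$- 26 S{\left(2 - 8 \right)} \left(-175\right) = - 26 \cdot 2 \left(2 - 8\right) \left(10 + \left(2 - 8\right)\right) \left(-175\right) = - 26 \cdot 2 \left(-6\right) \left(10 - 6\right) \left(-175\right) = - 26 \cdot 2 \left(-6\right) 4 \left(-175\right) = \left(-26\right) \left(-48\right) \left(-175\right) = 1248 \left(-175\right) = -218400$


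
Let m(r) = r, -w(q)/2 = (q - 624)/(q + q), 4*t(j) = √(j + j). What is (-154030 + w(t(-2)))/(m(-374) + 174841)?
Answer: -154030/174467 - I*(1248 - I)/174467 ≈ -0.88287 - 0.0071532*I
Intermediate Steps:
t(j) = √2*√j/4 (t(j) = √(j + j)/4 = √(2*j)/4 = (√2*√j)/4 = √2*√j/4)
w(q) = -(-624 + q)/q (w(q) = -2*(q - 624)/(q + q) = -2*(-624 + q)/(2*q) = -2*(-624 + q)*1/(2*q) = -(-624 + q)/q)
(-154030 + w(t(-2)))/(m(-374) + 174841) = (-154030 + (624 - √2*√(-2)/4)/((√2*√(-2)/4)))/(-374 + 174841) = (-154030 + (624 - √2*I*√2/4)/((√2*(I*√2)/4)))/174467 = (-154030 + (624 - I/2)/((I/2)))*(1/174467) = (-154030 + (-2*I)*(624 - I/2))*(1/174467) = (-154030 - 2*I*(624 - I/2))*(1/174467) = -154030/174467 - 2*I*(624 - I/2)/174467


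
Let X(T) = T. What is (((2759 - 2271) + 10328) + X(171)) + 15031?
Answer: 26018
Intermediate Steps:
(((2759 - 2271) + 10328) + X(171)) + 15031 = (((2759 - 2271) + 10328) + 171) + 15031 = ((488 + 10328) + 171) + 15031 = (10816 + 171) + 15031 = 10987 + 15031 = 26018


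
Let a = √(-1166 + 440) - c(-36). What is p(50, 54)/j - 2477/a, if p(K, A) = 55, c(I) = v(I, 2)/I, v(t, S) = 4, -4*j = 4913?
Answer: (-21780*√6 + 109525729*I)/(4913*(-I + 99*√6)) ≈ -0.42387 + 91.929*I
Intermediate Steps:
j = -4913/4 (j = -¼*4913 = -4913/4 ≈ -1228.3)
c(I) = 4/I
a = ⅑ + 11*I*√6 (a = √(-1166 + 440) - 4/(-36) = √(-726) - 4*(-1)/36 = 11*I*√6 - 1*(-⅑) = 11*I*√6 + ⅑ = ⅑ + 11*I*√6 ≈ 0.11111 + 26.944*I)
p(50, 54)/j - 2477/a = 55/(-4913/4) - 2477/(⅑ + 11*I*√6) = 55*(-4/4913) - 2477/(⅑ + 11*I*√6) = -220/4913 - 2477/(⅑ + 11*I*√6)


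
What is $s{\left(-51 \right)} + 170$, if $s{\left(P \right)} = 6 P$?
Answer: $-136$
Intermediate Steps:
$s{\left(-51 \right)} + 170 = 6 \left(-51\right) + 170 = -306 + 170 = -136$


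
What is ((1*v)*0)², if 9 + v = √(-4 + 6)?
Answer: 0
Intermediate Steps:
v = -9 + √2 (v = -9 + √(-4 + 6) = -9 + √2 ≈ -7.5858)
((1*v)*0)² = ((1*(-9 + √2))*0)² = ((-9 + √2)*0)² = 0² = 0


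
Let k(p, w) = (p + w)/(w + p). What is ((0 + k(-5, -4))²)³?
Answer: 1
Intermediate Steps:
k(p, w) = 1 (k(p, w) = (p + w)/(p + w) = 1)
((0 + k(-5, -4))²)³ = ((0 + 1)²)³ = (1²)³ = 1³ = 1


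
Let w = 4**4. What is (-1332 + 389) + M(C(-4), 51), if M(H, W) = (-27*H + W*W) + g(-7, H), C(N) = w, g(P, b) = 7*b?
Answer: -3462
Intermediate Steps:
w = 256
C(N) = 256
M(H, W) = W**2 - 20*H (M(H, W) = (-27*H + W*W) + 7*H = (-27*H + W**2) + 7*H = (W**2 - 27*H) + 7*H = W**2 - 20*H)
(-1332 + 389) + M(C(-4), 51) = (-1332 + 389) + (51**2 - 20*256) = -943 + (2601 - 5120) = -943 - 2519 = -3462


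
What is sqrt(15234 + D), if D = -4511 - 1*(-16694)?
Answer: sqrt(27417) ≈ 165.58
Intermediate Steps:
D = 12183 (D = -4511 + 16694 = 12183)
sqrt(15234 + D) = sqrt(15234 + 12183) = sqrt(27417)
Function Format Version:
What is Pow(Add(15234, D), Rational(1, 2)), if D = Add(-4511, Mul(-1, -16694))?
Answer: Pow(27417, Rational(1, 2)) ≈ 165.58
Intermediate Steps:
D = 12183 (D = Add(-4511, 16694) = 12183)
Pow(Add(15234, D), Rational(1, 2)) = Pow(Add(15234, 12183), Rational(1, 2)) = Pow(27417, Rational(1, 2))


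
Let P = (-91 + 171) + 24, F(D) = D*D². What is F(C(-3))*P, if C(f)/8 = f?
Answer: -1437696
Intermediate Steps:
C(f) = 8*f
F(D) = D³
P = 104 (P = 80 + 24 = 104)
F(C(-3))*P = (8*(-3))³*104 = (-24)³*104 = -13824*104 = -1437696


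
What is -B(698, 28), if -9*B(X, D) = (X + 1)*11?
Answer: 2563/3 ≈ 854.33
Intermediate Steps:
B(X, D) = -11/9 - 11*X/9 (B(X, D) = -(X + 1)*11/9 = -(1 + X)*11/9 = -(11 + 11*X)/9 = -11/9 - 11*X/9)
-B(698, 28) = -(-11/9 - 11/9*698) = -(-11/9 - 7678/9) = -1*(-2563/3) = 2563/3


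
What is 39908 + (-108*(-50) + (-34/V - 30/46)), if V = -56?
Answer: 29178323/644 ≈ 45308.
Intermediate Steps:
39908 + (-108*(-50) + (-34/V - 30/46)) = 39908 + (-108*(-50) + (-34/(-56) - 30/46)) = 39908 + (5400 + (-34*(-1/56) - 30*1/46)) = 39908 + (5400 + (17/28 - 15/23)) = 39908 + (5400 - 29/644) = 39908 + 3477571/644 = 29178323/644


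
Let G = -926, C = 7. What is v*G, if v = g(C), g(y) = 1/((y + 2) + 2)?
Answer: -926/11 ≈ -84.182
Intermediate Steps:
g(y) = 1/(4 + y) (g(y) = 1/((2 + y) + 2) = 1/(4 + y))
v = 1/11 (v = 1/(4 + 7) = 1/11 ≈ 0.090909)
v*G = (1/11)*(-926) = -926/11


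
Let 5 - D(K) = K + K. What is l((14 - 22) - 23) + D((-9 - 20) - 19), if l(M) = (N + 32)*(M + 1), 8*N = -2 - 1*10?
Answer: -814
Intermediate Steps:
D(K) = 5 - 2*K (D(K) = 5 - (K + K) = 5 - 2*K)
N = -3/2 (N = (-2 - 1*10)/8 = (-2 - 10)/8 = (1/8)*(-12) = -3/2 ≈ -1.5000)
l(M) = 61/2 + 61*M/2 (l(M) = (-3/2 + 32)*(M + 1) = 61*(1 + M)/2 = 61/2 + 61*M/2)
l((14 - 22) - 23) + D((-9 - 20) - 19) = (61/2 + 61*((14 - 22) - 23)/2) + (5 - 2*((-9 - 20) - 19)) = (61/2 + 61*(-8 - 23)/2) + (5 - 2*(-29 - 19)) = (61/2 + (61/2)*(-31)) + (5 - 2*(-48)) = (61/2 - 1891/2) + (5 + 96) = -915 + 101 = -814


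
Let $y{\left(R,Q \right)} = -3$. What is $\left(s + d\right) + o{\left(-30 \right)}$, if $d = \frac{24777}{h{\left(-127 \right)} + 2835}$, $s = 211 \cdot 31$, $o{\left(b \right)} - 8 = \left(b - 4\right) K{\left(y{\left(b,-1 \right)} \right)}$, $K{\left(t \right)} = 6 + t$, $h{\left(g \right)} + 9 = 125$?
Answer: $\frac{19049874}{2951} \approx 6455.4$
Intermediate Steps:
$h{\left(g \right)} = 116$ ($h{\left(g \right)} = -9 + 125 = 116$)
$o{\left(b \right)} = -4 + 3 b$ ($o{\left(b \right)} = 8 + \left(b - 4\right) \left(6 - 3\right) = 8 + \left(-4 + b\right) 3 = 8 + \left(-12 + 3 b\right) = -4 + 3 b$)
$s = 6541$
$d = \frac{24777}{2951}$ ($d = \frac{24777}{116 + 2835} = \frac{24777}{2951} \approx 8.3961$)
$\left(s + d\right) + o{\left(-30 \right)} = \left(6541 + \frac{24777}{2951}\right) + \left(-4 + 3 \left(-30\right)\right) = \frac{19327268}{2951} - 94 = \frac{19049874}{2951}$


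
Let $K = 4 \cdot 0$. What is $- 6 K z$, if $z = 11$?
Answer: $0$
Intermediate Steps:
$K = 0$
$- 6 K z = \left(-6\right) 0 \cdot 11 = 0 \cdot 11 = 0$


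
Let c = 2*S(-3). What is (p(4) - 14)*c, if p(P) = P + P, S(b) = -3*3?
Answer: 108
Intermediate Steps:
S(b) = -9
c = -18 (c = 2*(-9) = -18)
p(P) = 2*P
(p(4) - 14)*c = (2*4 - 14)*(-18) = (8 - 14)*(-18) = -6*(-18) = 108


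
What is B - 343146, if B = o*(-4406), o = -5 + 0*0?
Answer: -321116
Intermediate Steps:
o = -5 (o = -5 + 0 = -5)
B = 22030 (B = -5*(-4406) = 22030)
B - 343146 = 22030 - 343146 = -321116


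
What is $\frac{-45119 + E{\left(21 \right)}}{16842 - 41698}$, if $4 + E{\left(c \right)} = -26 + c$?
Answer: $\frac{5641}{3107} \approx 1.8156$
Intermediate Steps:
$E{\left(c \right)} = -30 + c$ ($E{\left(c \right)} = -4 + \left(-26 + c\right) = -30 + c$)
$\frac{-45119 + E{\left(21 \right)}}{16842 - 41698} = \frac{-45119 + \left(-30 + 21\right)}{16842 - 41698} = \frac{-45119 - 9}{-24856} = \left(-45128\right) \left(- \frac{1}{24856}\right) = \frac{5641}{3107}$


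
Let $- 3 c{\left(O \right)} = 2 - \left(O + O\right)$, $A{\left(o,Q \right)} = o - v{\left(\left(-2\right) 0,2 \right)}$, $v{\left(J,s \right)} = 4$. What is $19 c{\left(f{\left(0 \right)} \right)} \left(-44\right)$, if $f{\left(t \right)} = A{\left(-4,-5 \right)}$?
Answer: $5016$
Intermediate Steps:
$A{\left(o,Q \right)} = -4 + o$ ($A{\left(o,Q \right)} = o - 4 = -4 + o$)
$f{\left(t \right)} = -8$ ($f{\left(t \right)} = -4 - 4 = -8$)
$c{\left(O \right)} = - \frac{2}{3} + \frac{2 O}{3}$ ($c{\left(O \right)} = - \frac{2 - \left(O + O\right)}{3} = - \frac{2 - 2 O}{3} = - \frac{2}{3} + \frac{2 O}{3}$)
$19 c{\left(f{\left(0 \right)} \right)} \left(-44\right) = 19 \left(- \frac{2}{3} + \frac{2}{3} \left(-8\right)\right) \left(-44\right) = 19 \left(- \frac{2}{3} - \frac{16}{3}\right) \left(-44\right) = 19 \left(-6\right) \left(-44\right) = \left(-114\right) \left(-44\right) = 5016$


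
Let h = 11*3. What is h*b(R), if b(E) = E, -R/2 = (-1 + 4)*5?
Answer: -990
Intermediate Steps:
h = 33
R = -30 (R = -2*(-1 + 4)*5 = -6*5 = -2*15 = -30)
h*b(R) = 33*(-30) = -990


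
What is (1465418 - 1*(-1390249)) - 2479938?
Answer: 375729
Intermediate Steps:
(1465418 - 1*(-1390249)) - 2479938 = (1465418 + 1390249) - 2479938 = 2855667 - 2479938 = 375729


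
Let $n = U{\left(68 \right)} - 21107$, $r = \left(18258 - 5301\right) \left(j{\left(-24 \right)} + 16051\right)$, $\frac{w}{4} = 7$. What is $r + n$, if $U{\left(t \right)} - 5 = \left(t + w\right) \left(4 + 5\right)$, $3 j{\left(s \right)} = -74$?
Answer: $207632963$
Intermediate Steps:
$w = 28$ ($w = 4 \cdot 7 = 28$)
$j{\left(s \right)} = - \frac{74}{3}$ ($j{\left(s \right)} = \frac{1}{3} \left(-74\right) = - \frac{74}{3}$)
$U{\left(t \right)} = 257 + 9 t$ ($U{\left(t \right)} = 5 + \left(t + 28\right) \left(4 + 5\right) = 5 + \left(28 + t\right) 9 = 5 + \left(252 + 9 t\right) = 257 + 9 t$)
$r = 207653201$ ($r = \left(18258 - 5301\right) \left(- \frac{74}{3} + 16051\right) = 12957 \cdot \frac{48079}{3} = 207653201$)
$n = -20238$ ($n = \left(257 + 9 \cdot 68\right) - 21107 = \left(257 + 612\right) - 21107 = 869 - 21107 = -20238$)
$r + n = 207653201 - 20238 = 207632963$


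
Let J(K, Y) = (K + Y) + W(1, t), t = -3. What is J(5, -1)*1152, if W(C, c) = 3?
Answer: 8064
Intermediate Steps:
J(K, Y) = 3 + K + Y (J(K, Y) = (K + Y) + 3 = 3 + K + Y)
J(5, -1)*1152 = (3 + 5 - 1)*1152 = 7*1152 = 8064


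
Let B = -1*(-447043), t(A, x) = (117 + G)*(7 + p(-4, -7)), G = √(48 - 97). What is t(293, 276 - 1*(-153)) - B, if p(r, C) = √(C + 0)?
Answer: -446224 + 49*I + √7*(-7 + 117*I) ≈ -4.4624e+5 + 358.55*I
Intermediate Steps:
p(r, C) = √C
G = 7*I (G = √(-49) = 7*I ≈ 7.0*I)
t(A, x) = (7 + I*√7)*(117 + 7*I) (t(A, x) = (117 + 7*I)*(7 + √(-7)) = (117 + 7*I)*(7 + I*√7) = (7 + I*√7)*(117 + 7*I))
B = 447043
t(293, 276 - 1*(-153)) - B = (819 + 49*I + √7*(-7 + 117*I)) - 1*447043 = (819 + 49*I + √7*(-7 + 117*I)) - 447043 = -446224 + 49*I + √7*(-7 + 117*I)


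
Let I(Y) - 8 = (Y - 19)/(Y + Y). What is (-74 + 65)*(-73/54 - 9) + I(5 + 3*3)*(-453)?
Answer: -289795/84 ≈ -3449.9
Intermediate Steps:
I(Y) = 8 + (-19 + Y)/(2*Y) (I(Y) = 8 + (Y - 19)/(Y + Y) = 8 + (-19 + Y)/((2*Y)) = 8 + (-19 + Y)*(1/(2*Y)) = 8 + (-19 + Y)/(2*Y))
(-74 + 65)*(-73/54 - 9) + I(5 + 3*3)*(-453) = (-74 + 65)*(-73/54 - 9) + ((-19 + 17*(5 + 3*3))/(2*(5 + 3*3)))*(-453) = -9*(-73*1/54 - 9) + ((-19 + 17*(5 + 9))/(2*(5 + 9)))*(-453) = -9*(-73/54 - 9) + ((1/2)*(-19 + 17*14)/14)*(-453) = -9*(-559/54) + ((1/2)*(1/14)*(-19 + 238))*(-453) = 559/6 + ((1/2)*(1/14)*219)*(-453) = 559/6 + (219/28)*(-453) = 559/6 - 99207/28 = -289795/84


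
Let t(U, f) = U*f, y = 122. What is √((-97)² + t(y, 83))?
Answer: √19535 ≈ 139.77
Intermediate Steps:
√((-97)² + t(y, 83)) = √((-97)² + 122*83) = √(9409 + 10126) = √19535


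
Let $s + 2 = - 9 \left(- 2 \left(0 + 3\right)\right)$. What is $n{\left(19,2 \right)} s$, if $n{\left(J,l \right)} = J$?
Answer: $988$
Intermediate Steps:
$s = 52$ ($s = -2 - 9 \left(- 2 \left(0 + 3\right)\right) = -2 - 9 \left(\left(-2\right) 3\right) = -2 - -54 = -2 + 54 = 52$)
$n{\left(19,2 \right)} s = 19 \cdot 52 = 988$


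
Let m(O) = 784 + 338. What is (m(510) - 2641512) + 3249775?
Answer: 609385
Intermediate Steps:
m(O) = 1122
(m(510) - 2641512) + 3249775 = (1122 - 2641512) + 3249775 = -2640390 + 3249775 = 609385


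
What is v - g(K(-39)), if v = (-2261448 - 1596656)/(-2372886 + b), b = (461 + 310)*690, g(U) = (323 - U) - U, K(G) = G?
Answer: -91792649/230112 ≈ -398.90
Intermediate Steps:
g(U) = 323 - 2*U
b = 531990 (b = 771*690 = 531990)
v = 482263/230112 (v = (-2261448 - 1596656)/(-2372886 + 531990) = -3858104/(-1840896) = -3858104*(-1/1840896) = 482263/230112 ≈ 2.0958)
v - g(K(-39)) = 482263/230112 - (323 - 2*(-39)) = 482263/230112 - (323 + 78) = 482263/230112 - 1*401 = 482263/230112 - 401 = -91792649/230112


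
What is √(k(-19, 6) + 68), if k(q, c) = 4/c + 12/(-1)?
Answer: √510/3 ≈ 7.5277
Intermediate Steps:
k(q, c) = -12 + 4/c (k(q, c) = 4/c + 12*(-1) = 4/c - 12 = -12 + 4/c)
√(k(-19, 6) + 68) = √((-12 + 4/6) + 68) = √((-12 + 4*(⅙)) + 68) = √((-12 + ⅔) + 68) = √(-34/3 + 68) = √(170/3) = √510/3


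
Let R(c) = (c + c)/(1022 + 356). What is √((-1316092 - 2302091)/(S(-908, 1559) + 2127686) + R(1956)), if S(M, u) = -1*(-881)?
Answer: √2449998149761593795/1466582663 ≈ 1.0673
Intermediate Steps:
S(M, u) = 881
R(c) = c/689 (R(c) = (2*c)/1378 = (2*c)*(1/1378) = c/689)
√((-1316092 - 2302091)/(S(-908, 1559) + 2127686) + R(1956)) = √((-1316092 - 2302091)/(881 + 2127686) + (1/689)*1956) = √(-3618183/2128567 + 1956/689) = √(1670548965/1466582663) = √2449998149761593795/1466582663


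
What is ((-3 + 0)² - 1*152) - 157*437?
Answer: -68752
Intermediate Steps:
((-3 + 0)² - 1*152) - 157*437 = ((-3)² - 152) - 68609 = (9 - 152) - 68609 = -143 - 68609 = -68752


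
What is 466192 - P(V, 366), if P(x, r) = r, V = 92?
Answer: 465826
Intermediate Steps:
466192 - P(V, 366) = 466192 - 1*366 = 466192 - 366 = 465826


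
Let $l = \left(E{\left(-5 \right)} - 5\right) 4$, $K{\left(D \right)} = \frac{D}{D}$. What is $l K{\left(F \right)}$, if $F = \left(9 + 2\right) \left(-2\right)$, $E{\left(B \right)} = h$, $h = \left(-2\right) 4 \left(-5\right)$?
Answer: $140$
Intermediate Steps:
$h = 40$ ($h = \left(-8\right) \left(-5\right) = 40$)
$E{\left(B \right)} = 40$
$F = -22$ ($F = 11 \left(-2\right) = -22$)
$K{\left(D \right)} = 1$
$l = 140$ ($l = \left(40 - 5\right) 4 = 35 \cdot 4 = 140$)
$l K{\left(F \right)} = 140 \cdot 1 = 140$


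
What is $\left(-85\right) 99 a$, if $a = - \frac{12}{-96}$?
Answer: $- \frac{8415}{8} \approx -1051.9$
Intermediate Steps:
$a = \frac{1}{8}$ ($a = \left(-12\right) \left(- \frac{1}{96}\right) = \frac{1}{8} \approx 0.125$)
$\left(-85\right) 99 a = \left(-85\right) 99 \cdot \frac{1}{8} = \left(-8415\right) \frac{1}{8} = - \frac{8415}{8}$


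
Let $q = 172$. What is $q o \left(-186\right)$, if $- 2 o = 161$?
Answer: $2575356$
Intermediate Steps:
$o = - \frac{161}{2}$ ($o = \left(- \frac{1}{2}\right) 161 = - \frac{161}{2} \approx -80.5$)
$q o \left(-186\right) = 172 \left(- \frac{161}{2}\right) \left(-186\right) = \left(-13846\right) \left(-186\right) = 2575356$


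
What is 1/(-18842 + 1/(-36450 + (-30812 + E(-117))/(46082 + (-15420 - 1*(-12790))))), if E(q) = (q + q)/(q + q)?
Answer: -1583856211/29843018771114 ≈ -5.3073e-5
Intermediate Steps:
E(q) = 1 (E(q) = (2*q)/((2*q)) = (2*q)*(1/(2*q)) = 1)
1/(-18842 + 1/(-36450 + (-30812 + E(-117))/(46082 + (-15420 - 1*(-12790))))) = 1/(-18842 + 1/(-36450 + (-30812 + 1)/(46082 + (-15420 - 1*(-12790))))) = 1/(-18842 + 1/(-36450 - 30811/(46082 + (-15420 + 12790)))) = 1/(-18842 + 1/(-36450 - 30811/(46082 - 2630))) = 1/(-18842 + 1/(-36450 - 30811/43452)) = 1/(-18842 + 1/(-1583856211/43452)) = 1/(-18842 - 43452/1583856211) = 1/(-29843018771114/1583856211) = -1583856211/29843018771114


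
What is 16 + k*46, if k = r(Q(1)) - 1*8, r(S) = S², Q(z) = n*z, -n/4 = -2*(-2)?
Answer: 11424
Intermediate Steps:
n = -16 (n = -(-8)*(-2) = -4*4 = -16)
Q(z) = -16*z
k = 248 (k = (-16*1)² - 1*8 = (-16)² - 8 = 256 - 8 = 248)
16 + k*46 = 16 + 248*46 = 16 + 11408 = 11424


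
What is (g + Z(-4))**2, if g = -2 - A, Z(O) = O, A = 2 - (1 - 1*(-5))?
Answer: 4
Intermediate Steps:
A = -4 (A = 2 - (1 + 5) = 2 - 1*6 = 2 - 6 = -4)
g = 2 (g = -2 - 1*(-4) = -2 + 4 = 2)
(g + Z(-4))**2 = (2 - 4)**2 = (-2)**2 = 4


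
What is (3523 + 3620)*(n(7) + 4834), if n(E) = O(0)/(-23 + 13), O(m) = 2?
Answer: 172639167/5 ≈ 3.4528e+7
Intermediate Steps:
n(E) = -1/5 (n(E) = 2/(-23 + 13) = 2/(-10) = 2*(-1/10) = -1/5)
(3523 + 3620)*(n(7) + 4834) = (3523 + 3620)*(-1/5 + 4834) = 7143*(24169/5) = 172639167/5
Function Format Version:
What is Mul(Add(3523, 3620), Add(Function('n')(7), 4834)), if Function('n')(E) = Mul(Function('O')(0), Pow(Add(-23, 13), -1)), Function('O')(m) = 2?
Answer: Rational(172639167, 5) ≈ 3.4528e+7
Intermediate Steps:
Function('n')(E) = Rational(-1, 5) (Function('n')(E) = Mul(2, Pow(Add(-23, 13), -1)) = Mul(2, Pow(-10, -1)) = Mul(2, Rational(-1, 10)) = Rational(-1, 5))
Mul(Add(3523, 3620), Add(Function('n')(7), 4834)) = Mul(Add(3523, 3620), Add(Rational(-1, 5), 4834)) = Mul(7143, Rational(24169, 5)) = Rational(172639167, 5)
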